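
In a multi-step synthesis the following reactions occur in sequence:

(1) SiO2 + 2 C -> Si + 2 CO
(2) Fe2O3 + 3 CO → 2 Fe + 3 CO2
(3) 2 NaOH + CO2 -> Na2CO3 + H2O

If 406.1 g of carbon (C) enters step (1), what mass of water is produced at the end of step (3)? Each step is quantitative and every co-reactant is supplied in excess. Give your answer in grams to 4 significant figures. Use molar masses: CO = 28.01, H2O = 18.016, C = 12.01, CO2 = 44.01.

609.2 g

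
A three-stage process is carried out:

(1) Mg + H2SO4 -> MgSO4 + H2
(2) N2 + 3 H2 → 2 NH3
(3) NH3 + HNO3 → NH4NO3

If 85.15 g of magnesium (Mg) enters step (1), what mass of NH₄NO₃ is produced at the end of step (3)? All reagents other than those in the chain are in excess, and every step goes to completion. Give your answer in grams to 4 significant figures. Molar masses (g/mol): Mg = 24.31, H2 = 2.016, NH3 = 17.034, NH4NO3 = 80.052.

186.9 g

n(Mg) = 85.15 / 24.31 = 3.5027 mol.
Reaction (1): Mg→H2 ratio 1:1 ⇒ n(H2) = 3.5027 mol.
Reaction (2): H2→NH3 ratio 3:2 ⇒ n(NH3) = 2.3351 mol.
Reaction (3): NH3→NH4NO3 ratio 1:1 ⇒ n(NH4NO3) = 2.3351 mol.
Mass of NH4NO3 = 2.3351 × 80.052 = 186.93 g.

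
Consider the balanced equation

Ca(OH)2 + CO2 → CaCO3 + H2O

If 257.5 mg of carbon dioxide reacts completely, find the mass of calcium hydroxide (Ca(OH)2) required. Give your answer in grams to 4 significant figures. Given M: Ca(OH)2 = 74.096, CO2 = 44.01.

0.4335 g

Convert: 257.5 mg = 0.25750 g.
n(CO2) = 0.25750 g / 44.01 g/mol = 0.0058509 mol.
From the equation the CO2:Ca(OH)2 mole ratio is 1:1, so n(Ca(OH)2) = 0.0058509 × 1/1 = 0.0058509 mol.
Mass of Ca(OH)2 = 0.0058509 mol × 74.096 g/mol = 0.43353 g.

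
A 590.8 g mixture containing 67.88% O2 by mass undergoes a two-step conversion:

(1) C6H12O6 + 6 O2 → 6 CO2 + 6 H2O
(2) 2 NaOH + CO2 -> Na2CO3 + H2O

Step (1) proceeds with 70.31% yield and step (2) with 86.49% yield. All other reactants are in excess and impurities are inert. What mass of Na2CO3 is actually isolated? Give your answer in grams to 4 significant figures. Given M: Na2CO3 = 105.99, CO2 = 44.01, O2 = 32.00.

807.8 g

Pure O2 = 590.8 × 0.6788 = 401.04 g.
n(O2) = 401.04 / 32.00 = 12.532 mol.
Step 1 (O2:CO2 = 6:6): theoretical n(CO2) = 12.532 mol; at 70.31% yield, n(CO2) = 8.8115 mol.
Step 2 (CO2:Na2CO3 = 1:1): theoretical n(Na2CO3) = 8.8115 mol, so theoretical mass = 8.8115 × 105.99 = 933.93 g.
At 86.49% yield, actual mass of Na2CO3 = 933.93 × 0.8649 = 807.76 g.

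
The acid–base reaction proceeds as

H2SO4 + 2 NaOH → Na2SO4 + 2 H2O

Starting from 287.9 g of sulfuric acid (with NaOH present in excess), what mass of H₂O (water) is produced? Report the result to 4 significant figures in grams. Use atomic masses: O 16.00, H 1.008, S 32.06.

105.8 g

M(H2SO4) = 2(1.008) + 32.06 + 4(16.00) = 98.076 g/mol.
M(H2O) = 2(1.008) + 16.00 = 18.016 g/mol.
n(H2SO4) = 287.90 g / 98.076 g/mol = 2.9355 mol.
From the equation the H2SO4:H2O mole ratio is 1:2, so n(H2O) = 2.9355 × 2/1 = 5.8710 mol.
Mass of H2O = 5.8710 mol × 18.016 g/mol = 105.77 g.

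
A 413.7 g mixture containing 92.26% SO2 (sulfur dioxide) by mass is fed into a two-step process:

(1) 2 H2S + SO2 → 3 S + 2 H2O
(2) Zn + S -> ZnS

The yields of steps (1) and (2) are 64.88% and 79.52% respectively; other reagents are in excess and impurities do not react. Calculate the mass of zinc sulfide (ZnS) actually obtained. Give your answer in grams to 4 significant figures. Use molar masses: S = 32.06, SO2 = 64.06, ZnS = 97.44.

Pure SO2 = 413.7 × 0.9226 = 381.68 g.
n(SO2) = 381.68 / 64.06 = 5.9582 mol.
Step 1 (SO2:S = 1:3): theoretical n(S) = 17.874 mol; at 64.88% yield, n(S) = 11.597 mol.
Step 2 (S:ZnS = 1:1): theoretical n(ZnS) = 11.597 mol, so theoretical mass = 11.597 × 97.44 = 1130.0 g.
At 79.52% yield, actual mass of ZnS = 1130.0 × 0.7952 = 898.58 g.

898.6 g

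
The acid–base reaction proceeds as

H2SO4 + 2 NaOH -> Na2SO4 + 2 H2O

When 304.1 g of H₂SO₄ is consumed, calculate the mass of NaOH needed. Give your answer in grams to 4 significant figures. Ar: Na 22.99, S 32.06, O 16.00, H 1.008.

248.0 g

M(H2SO4) = 2(1.008) + 32.06 + 4(16.00) = 98.076 g/mol.
M(NaOH) = 22.99 + 16.00 + 1.008 = 39.998 g/mol.
n(H2SO4) = 304.10 g / 98.076 g/mol = 3.1007 mol.
From the equation the H2SO4:NaOH mole ratio is 1:2, so n(NaOH) = 3.1007 × 2/1 = 6.2013 mol.
Mass of NaOH = 6.2013 mol × 39.998 g/mol = 248.04 g.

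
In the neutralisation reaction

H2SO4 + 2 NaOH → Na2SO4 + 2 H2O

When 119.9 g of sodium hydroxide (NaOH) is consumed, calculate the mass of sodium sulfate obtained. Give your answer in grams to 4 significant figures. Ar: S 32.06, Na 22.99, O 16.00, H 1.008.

M(NaOH) = 22.99 + 16.00 + 1.008 = 39.998 g/mol.
M(Na2SO4) = 2(22.99) + 32.06 + 4(16.00) = 142.04 g/mol.
n(NaOH) = 119.90 g / 39.998 g/mol = 2.9976 mol.
From the equation the NaOH:Na2SO4 mole ratio is 2:1, so n(Na2SO4) = 2.9976 × 1/2 = 1.4988 mol.
Mass of Na2SO4 = 1.4988 mol × 142.04 g/mol = 212.89 g.

212.9 g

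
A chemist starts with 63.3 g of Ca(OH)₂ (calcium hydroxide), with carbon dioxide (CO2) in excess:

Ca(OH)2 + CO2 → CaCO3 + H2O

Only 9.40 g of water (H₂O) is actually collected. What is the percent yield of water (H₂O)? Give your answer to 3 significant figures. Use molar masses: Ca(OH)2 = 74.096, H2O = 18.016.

61.1 %

n(Ca(OH)2) = 63.30 g / 74.096 g/mol = 0.8543 mol.
From the equation the Ca(OH)2:H2O mole ratio is 1:1, so n(H2O) = 0.8543 × 1/1 = 0.8543 mol.
Mass of H2O = 0.8543 mol × 18.016 g/mol = 15.39 g.
This is the theoretical yield. Percent yield = 9.40 g / 15.39 g × 100% = 61.07%.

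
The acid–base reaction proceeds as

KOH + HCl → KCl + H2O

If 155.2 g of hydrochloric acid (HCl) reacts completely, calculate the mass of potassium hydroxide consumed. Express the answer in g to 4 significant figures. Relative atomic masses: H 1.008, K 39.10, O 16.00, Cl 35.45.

238.8 g

M(HCl) = 1.008 + 35.45 = 36.458 g/mol.
M(KOH) = 39.10 + 16.00 + 1.008 = 56.108 g/mol.
n(HCl) = 155.20 g / 36.458 g/mol = 4.2570 mol.
From the equation the HCl:KOH mole ratio is 1:1, so n(KOH) = 4.2570 × 1/1 = 4.2570 mol.
Mass of KOH = 4.2570 mol × 56.108 g/mol = 238.85 g.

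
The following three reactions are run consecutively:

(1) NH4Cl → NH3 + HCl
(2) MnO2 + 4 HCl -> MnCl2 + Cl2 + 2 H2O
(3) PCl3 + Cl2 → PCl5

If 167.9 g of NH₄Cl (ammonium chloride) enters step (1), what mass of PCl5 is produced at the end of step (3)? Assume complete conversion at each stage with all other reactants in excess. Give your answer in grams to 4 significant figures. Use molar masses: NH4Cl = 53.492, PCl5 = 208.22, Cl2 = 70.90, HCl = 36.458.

163.4 g

n(NH4Cl) = 167.9 / 53.492 = 3.1388 mol.
Reaction (1): NH4Cl→HCl ratio 1:1 ⇒ n(HCl) = 3.1388 mol.
Reaction (2): HCl→Cl2 ratio 4:1 ⇒ n(Cl2) = 0.78470 mol.
Reaction (3): Cl2→PCl5 ratio 1:1 ⇒ n(PCl5) = 0.78470 mol.
Mass of PCl5 = 0.78470 × 208.22 = 163.39 g.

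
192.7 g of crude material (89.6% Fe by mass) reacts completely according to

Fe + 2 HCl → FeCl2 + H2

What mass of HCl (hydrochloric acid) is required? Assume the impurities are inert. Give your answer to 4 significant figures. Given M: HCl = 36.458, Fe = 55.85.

Mass of pure Fe = 192.7 g × 0.896 = 172.66 g.
n(Fe) = 172.66 g / 55.85 g/mol = 3.0915 mol.
From the equation the Fe:HCl mole ratio is 1:2, so n(HCl) = 3.0915 × 2/1 = 6.1830 mol.
Mass of HCl = 6.1830 mol × 36.458 g/mol = 225.42 g.

225.4 g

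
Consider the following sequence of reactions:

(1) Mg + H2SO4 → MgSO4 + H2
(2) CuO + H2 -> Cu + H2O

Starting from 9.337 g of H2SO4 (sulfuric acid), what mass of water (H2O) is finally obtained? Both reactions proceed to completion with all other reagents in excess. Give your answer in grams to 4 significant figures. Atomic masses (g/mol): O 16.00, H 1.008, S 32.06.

1.715 g

M(H2SO4) = 2(1.008) + 32.06 + 4(16.00) = 98.076 g/mol.
M(H2O) = 2(1.008) + 16.00 = 18.016 g/mol.
n(H2SO4) = 9.3370 / 98.076 = 0.095202 mol.
Step 1 gives a 1:1 ratio of H2SO4 to H2, so n(H2) = 0.095202 mol.
In step 2 the H2:H2O ratio is 1:1, so n(H2O) = 0.095202 mol.
Mass of H2O = 0.095202 × 18.016 = 1.7152 g.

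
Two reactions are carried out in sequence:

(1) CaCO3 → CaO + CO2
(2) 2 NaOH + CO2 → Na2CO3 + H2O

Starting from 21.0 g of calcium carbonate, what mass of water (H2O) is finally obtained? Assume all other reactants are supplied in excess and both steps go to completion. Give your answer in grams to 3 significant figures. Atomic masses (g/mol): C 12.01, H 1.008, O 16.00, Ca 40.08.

3.78 g

M(CaCO3) = 40.08 + 12.01 + 3(16.00) = 100.09 g/mol.
M(H2O) = 2(1.008) + 16.00 = 18.016 g/mol.
n(CaCO3) = 21.00 / 100.09 = 0.2098 mol.
Step 1 gives a 1:1 ratio of CaCO3 to CO2, so n(CO2) = 0.2098 mol.
In step 2 the CO2:H2O ratio is 1:1, so n(H2O) = 0.2098 mol.
Mass of H2O = 0.2098 × 18.016 = 3.780 g.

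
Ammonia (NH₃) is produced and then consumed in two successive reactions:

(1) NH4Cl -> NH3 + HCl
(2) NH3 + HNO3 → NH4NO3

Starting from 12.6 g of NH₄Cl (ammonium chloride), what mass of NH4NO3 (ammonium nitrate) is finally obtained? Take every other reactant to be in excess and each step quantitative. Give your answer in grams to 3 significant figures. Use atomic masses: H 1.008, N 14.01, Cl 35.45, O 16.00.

18.9 g

M(NH4Cl) = 14.01 + 4(1.008) + 35.45 = 53.492 g/mol.
M(NH4NO3) = 2(14.01) + 4(1.008) + 3(16.00) = 80.052 g/mol.
n(NH4Cl) = 12.60 / 53.492 = 0.2355 mol.
Step 1 gives a 1:1 ratio of NH4Cl to NH3, so n(NH3) = 0.2355 mol.
In step 2 the NH3:NH4NO3 ratio is 1:1, so n(NH4NO3) = 0.2355 mol.
Mass of NH4NO3 = 0.2355 × 80.052 = 18.86 g.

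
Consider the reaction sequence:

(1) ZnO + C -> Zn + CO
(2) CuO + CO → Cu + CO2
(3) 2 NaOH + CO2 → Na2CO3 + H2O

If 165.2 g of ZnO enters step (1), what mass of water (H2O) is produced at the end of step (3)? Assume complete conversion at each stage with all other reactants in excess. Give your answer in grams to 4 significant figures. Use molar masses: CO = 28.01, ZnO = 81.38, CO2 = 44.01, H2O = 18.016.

n(ZnO) = 165.2 / 81.38 = 2.0300 mol.
Reaction (1): ZnO→CO ratio 1:1 ⇒ n(CO) = 2.0300 mol.
Reaction (2): CO→CO2 ratio 1:1 ⇒ n(CO2) = 2.0300 mol.
Reaction (3): CO2→H2O ratio 1:1 ⇒ n(H2O) = 2.0300 mol.
Mass of H2O = 2.0300 × 18.016 = 36.572 g.

36.57 g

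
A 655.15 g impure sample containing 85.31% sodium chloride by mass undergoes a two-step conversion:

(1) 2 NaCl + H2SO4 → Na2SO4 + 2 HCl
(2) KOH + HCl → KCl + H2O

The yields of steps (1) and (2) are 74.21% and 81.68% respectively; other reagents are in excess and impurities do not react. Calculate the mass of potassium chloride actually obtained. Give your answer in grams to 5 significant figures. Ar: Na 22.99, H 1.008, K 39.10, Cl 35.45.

Pure NaCl = 655.15 × 0.8531 = 558.908 g.
M(NaCl) = 22.99 + 35.45 = 58.44 g/mol.
M(KCl) = 39.10 + 35.45 = 74.55 g/mol.
n(NaCl) = 558.908 / 58.44 = 9.56380 mol.
Step 1 (NaCl:HCl = 2:2): theoretical n(HCl) = 9.56380 mol; at 74.21% yield, n(HCl) = 7.09730 mol.
Step 2 (HCl:KCl = 1:1): theoretical n(KCl) = 7.09730 mol, so theoretical mass = 7.09730 × 74.55 = 529.103 g.
At 81.68% yield, actual mass of KCl = 529.103 × 0.8168 = 432.172 g.

432.17 g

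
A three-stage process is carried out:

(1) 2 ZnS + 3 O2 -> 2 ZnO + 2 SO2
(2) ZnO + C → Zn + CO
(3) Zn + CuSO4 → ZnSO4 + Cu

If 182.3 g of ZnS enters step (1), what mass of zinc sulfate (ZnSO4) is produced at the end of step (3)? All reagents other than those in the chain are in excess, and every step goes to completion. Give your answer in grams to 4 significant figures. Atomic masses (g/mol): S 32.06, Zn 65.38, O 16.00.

302.0 g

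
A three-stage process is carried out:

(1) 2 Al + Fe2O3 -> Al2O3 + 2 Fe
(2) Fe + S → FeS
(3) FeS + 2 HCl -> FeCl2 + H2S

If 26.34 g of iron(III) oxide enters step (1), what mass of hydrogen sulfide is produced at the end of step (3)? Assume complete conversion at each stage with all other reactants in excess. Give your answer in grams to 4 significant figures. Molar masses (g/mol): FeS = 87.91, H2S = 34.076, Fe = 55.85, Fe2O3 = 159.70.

n(Fe2O3) = 26.34 / 159.70 = 0.16493 mol.
Reaction (1): Fe2O3→Fe ratio 1:2 ⇒ n(Fe) = 0.32987 mol.
Reaction (2): Fe→FeS ratio 1:1 ⇒ n(FeS) = 0.32987 mol.
Reaction (3): FeS→H2S ratio 1:1 ⇒ n(H2S) = 0.32987 mol.
Mass of H2S = 0.32987 × 34.076 = 11.241 g.

11.24 g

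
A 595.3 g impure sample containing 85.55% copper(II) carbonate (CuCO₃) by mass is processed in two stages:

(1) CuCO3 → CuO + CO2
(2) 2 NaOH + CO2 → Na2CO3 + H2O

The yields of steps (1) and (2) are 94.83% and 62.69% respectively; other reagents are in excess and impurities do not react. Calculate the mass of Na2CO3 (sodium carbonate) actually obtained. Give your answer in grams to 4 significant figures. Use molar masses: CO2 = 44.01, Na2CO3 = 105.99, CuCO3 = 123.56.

259.7 g

Pure CuCO3 = 595.3 × 0.8555 = 509.28 g.
n(CuCO3) = 509.28 / 123.56 = 4.1217 mol.
Step 1 (CuCO3:CO2 = 1:1): theoretical n(CO2) = 4.1217 mol; at 94.83% yield, n(CO2) = 3.9086 mol.
Step 2 (CO2:Na2CO3 = 1:1): theoretical n(Na2CO3) = 3.9086 mol, so theoretical mass = 3.9086 × 105.99 = 414.27 g.
At 62.69% yield, actual mass of Na2CO3 = 414.27 × 0.6269 = 259.71 g.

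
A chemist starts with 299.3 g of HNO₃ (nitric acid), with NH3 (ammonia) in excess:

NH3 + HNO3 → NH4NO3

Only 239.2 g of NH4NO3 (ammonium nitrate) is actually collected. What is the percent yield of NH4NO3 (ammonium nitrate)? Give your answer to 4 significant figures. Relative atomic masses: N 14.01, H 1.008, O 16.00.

M(HNO3) = 1.008 + 14.01 + 3(16.00) = 63.018 g/mol.
M(NH4NO3) = 2(14.01) + 4(1.008) + 3(16.00) = 80.052 g/mol.
n(HNO3) = 299.30 g / 63.018 g/mol = 4.7494 mol.
From the equation the HNO3:NH4NO3 mole ratio is 1:1, so n(NH4NO3) = 4.7494 × 1/1 = 4.7494 mol.
Mass of NH4NO3 = 4.7494 mol × 80.052 g/mol = 380.20 g.
This is the theoretical yield. Percent yield = 239.2 g / 380.20 g × 100% = 62.914%.

62.91 %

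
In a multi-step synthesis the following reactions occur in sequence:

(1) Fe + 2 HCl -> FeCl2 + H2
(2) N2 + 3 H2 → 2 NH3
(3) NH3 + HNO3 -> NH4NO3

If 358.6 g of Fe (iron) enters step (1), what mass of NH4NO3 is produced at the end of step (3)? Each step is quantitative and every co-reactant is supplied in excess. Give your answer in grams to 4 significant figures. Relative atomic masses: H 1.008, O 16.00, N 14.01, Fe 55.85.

342.7 g

M(Fe) = 55.85 g/mol.
M(NH4NO3) = 2(14.01) + 4(1.008) + 3(16.00) = 80.052 g/mol.
n(Fe) = 358.6 / 55.85 = 6.4208 mol.
Reaction (1): Fe→H2 ratio 1:1 ⇒ n(H2) = 6.4208 mol.
Reaction (2): H2→NH3 ratio 3:2 ⇒ n(NH3) = 4.2805 mol.
Reaction (3): NH3→NH4NO3 ratio 1:1 ⇒ n(NH4NO3) = 4.2805 mol.
Mass of NH4NO3 = 4.2805 × 80.052 = 342.66 g.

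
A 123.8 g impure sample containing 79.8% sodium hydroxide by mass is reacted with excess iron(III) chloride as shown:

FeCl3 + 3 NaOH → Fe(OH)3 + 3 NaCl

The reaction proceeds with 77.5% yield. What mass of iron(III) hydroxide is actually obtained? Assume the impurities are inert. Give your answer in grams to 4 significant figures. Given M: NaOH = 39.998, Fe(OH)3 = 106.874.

68.19 g

Pure NaOH available = 123.8 g × 0.798 = 98.792 g.
n(NaOH) = 98.792 g / 39.998 g/mol = 2.4699 mol.
From the equation the NaOH:Fe(OH)3 mole ratio is 3:1, so n(Fe(OH)3) = 2.4699 × 1/3 = 0.82331 mol.
Mass of Fe(OH)3 = 0.82331 mol × 106.874 g/mol = 87.991 g.
Actual mass collected = 87.991 g × 0.775 = 68.193 g.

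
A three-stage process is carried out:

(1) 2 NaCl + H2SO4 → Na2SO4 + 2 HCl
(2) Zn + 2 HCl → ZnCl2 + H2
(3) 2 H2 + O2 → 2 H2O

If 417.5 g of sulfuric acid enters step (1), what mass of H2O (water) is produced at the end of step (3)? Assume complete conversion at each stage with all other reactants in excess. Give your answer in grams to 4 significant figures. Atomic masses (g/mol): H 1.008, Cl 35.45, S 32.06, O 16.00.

M(H2SO4) = 2(1.008) + 32.06 + 4(16.00) = 98.076 g/mol.
M(H2O) = 2(1.008) + 16.00 = 18.016 g/mol.
n(H2SO4) = 417.5 / 98.076 = 4.2569 mol.
Reaction (1): H2SO4→HCl ratio 1:2 ⇒ n(HCl) = 8.5138 mol.
Reaction (2): HCl→H2 ratio 2:1 ⇒ n(H2) = 4.2569 mol.
Reaction (3): H2→H2O ratio 2:2 ⇒ n(H2O) = 4.2569 mol.
Mass of H2O = 4.2569 × 18.016 = 76.692 g.

76.69 g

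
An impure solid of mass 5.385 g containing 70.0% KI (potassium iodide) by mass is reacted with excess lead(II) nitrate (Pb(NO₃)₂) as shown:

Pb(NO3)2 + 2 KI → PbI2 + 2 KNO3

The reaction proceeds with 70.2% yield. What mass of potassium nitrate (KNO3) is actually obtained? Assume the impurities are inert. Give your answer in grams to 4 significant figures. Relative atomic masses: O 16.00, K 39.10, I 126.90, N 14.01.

1.612 g

Pure KI available = 5.385 g × 0.700 = 3.7695 g.
M(KI) = 39.10 + 126.90 = 166.00 g/mol.
M(KNO3) = 39.10 + 14.01 + 3(16.00) = 101.11 g/mol.
n(KI) = 3.7695 g / 166.00 g/mol = 0.022708 mol.
From the equation the KI:KNO3 mole ratio is 2:2, so n(KNO3) = 0.022708 × 2/2 = 0.022708 mol.
Mass of KNO3 = 0.022708 mol × 101.11 g/mol = 2.2960 g.
Actual mass collected = 2.2960 g × 0.702 = 1.6118 g.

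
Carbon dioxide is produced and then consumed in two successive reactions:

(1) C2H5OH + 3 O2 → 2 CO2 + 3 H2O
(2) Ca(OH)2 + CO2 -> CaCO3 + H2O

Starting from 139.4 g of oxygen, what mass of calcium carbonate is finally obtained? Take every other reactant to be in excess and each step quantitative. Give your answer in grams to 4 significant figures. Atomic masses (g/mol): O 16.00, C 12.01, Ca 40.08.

290.7 g

M(O2) = 2(16.00) = 32.00 g/mol.
M(CaCO3) = 40.08 + 12.01 + 3(16.00) = 100.09 g/mol.
n(O2) = 139.40 / 32.00 = 4.3563 mol.
Step 1 gives a 3:2 ratio of O2 to CO2, so n(CO2) = 2.9042 mol.
In step 2 the CO2:CaCO3 ratio is 1:1, so n(CaCO3) = 2.9042 mol.
Mass of CaCO3 = 2.9042 × 100.09 = 290.68 g.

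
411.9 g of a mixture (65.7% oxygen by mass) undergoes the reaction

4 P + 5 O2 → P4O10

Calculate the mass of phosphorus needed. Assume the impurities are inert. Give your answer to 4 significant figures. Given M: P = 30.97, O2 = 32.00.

209.5 g

Mass of pure O2 = 411.9 g × 0.657 = 270.62 g.
n(O2) = 270.62 g / 32.00 g/mol = 8.4568 mol.
From the equation the O2:P mole ratio is 5:4, so n(P) = 8.4568 × 4/5 = 6.7655 mol.
Mass of P = 6.7655 mol × 30.97 g/mol = 209.53 g.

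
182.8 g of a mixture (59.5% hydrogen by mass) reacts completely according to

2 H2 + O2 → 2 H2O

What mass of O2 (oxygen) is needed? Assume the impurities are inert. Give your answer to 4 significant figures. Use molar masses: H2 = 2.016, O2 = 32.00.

Mass of pure H2 = 182.8 g × 0.595 = 108.77 g.
n(H2) = 108.77 g / 2.016 g/mol = 53.951 mol.
From the equation the H2:O2 mole ratio is 2:1, so n(O2) = 53.951 × 1/2 = 26.976 mol.
Mass of O2 = 26.976 mol × 32.00 g/mol = 863.22 g.

863.2 g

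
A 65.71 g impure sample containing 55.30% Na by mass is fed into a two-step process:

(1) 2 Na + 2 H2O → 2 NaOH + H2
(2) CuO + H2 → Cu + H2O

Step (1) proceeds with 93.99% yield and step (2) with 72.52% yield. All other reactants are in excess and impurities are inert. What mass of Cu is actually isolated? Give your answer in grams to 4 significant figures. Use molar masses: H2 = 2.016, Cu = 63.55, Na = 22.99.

Pure Na = 65.71 × 0.5530 = 36.338 g.
n(Na) = 36.338 / 22.99 = 1.5806 mol.
Step 1 (Na:H2 = 2:1): theoretical n(H2) = 0.79029 mol; at 93.99% yield, n(H2) = 0.74280 mol.
Step 2 (H2:Cu = 1:1): theoretical n(Cu) = 0.74280 mol, so theoretical mass = 0.74280 × 63.55 = 47.205 g.
At 72.52% yield, actual mass of Cu = 47.205 × 0.7252 = 34.233 g.

34.23 g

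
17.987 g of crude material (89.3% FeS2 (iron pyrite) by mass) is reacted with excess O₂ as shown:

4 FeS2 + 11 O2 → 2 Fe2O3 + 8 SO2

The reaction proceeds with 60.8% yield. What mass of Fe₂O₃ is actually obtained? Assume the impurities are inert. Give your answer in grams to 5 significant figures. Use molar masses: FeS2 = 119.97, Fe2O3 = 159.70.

Pure FeS2 available = 17.987 g × 0.893 = 16.0624 g.
n(FeS2) = 16.0624 g / 119.97 g/mol = 0.133887 mol.
From the equation the FeS2:Fe2O3 mole ratio is 4:2, so n(Fe2O3) = 0.133887 × 2/4 = 0.0669434 mol.
Mass of Fe2O3 = 0.0669434 mol × 159.70 g/mol = 10.6909 g.
Actual mass collected = 10.6909 g × 0.608 = 6.50004 g.

6.5000 g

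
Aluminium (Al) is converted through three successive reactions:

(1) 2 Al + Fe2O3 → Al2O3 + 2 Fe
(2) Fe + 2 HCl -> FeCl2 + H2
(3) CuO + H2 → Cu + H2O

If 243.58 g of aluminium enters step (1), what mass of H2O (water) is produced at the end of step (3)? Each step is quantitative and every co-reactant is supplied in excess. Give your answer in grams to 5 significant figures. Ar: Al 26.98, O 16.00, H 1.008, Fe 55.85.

162.65 g

M(Al) = 26.98 g/mol.
M(H2O) = 2(1.008) + 16.00 = 18.016 g/mol.
n(Al) = 243.58 / 26.98 = 9.02817 mol.
Reaction (1): Al→Fe ratio 2:2 ⇒ n(Fe) = 9.02817 mol.
Reaction (2): Fe→H2 ratio 1:1 ⇒ n(H2) = 9.02817 mol.
Reaction (3): H2→H2O ratio 1:1 ⇒ n(H2O) = 9.02817 mol.
Mass of H2O = 9.02817 × 18.016 = 162.651 g.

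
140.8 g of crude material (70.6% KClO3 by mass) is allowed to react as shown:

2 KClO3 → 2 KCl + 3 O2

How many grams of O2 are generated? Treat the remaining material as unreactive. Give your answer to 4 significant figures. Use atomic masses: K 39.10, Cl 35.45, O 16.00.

38.93 g

Mass of pure KClO3 = 140.8 g × 0.706 = 99.405 g.
M(KClO3) = 39.10 + 35.45 + 3(16.00) = 122.55 g/mol.
M(O2) = 2(16.00) = 32.00 g/mol.
n(KClO3) = 99.405 g / 122.55 g/mol = 0.81114 mol.
From the equation the KClO3:O2 mole ratio is 2:3, so n(O2) = 0.81114 × 3/2 = 1.2167 mol.
Mass of O2 = 1.2167 mol × 32.00 g/mol = 38.935 g.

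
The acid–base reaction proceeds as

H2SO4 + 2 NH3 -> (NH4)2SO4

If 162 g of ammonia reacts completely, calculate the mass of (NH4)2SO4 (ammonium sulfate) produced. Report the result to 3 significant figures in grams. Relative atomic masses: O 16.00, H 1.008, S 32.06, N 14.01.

628 g

M(NH3) = 14.01 + 3(1.008) = 17.034 g/mol.
M((NH4)2SO4) = 2(14.01) + 8(1.008) + 32.06 + 4(16.00) = 132.144 g/mol.
n(NH3) = 162.0 g / 17.034 g/mol = 9.510 mol.
From the equation the NH3:(NH4)2SO4 mole ratio is 2:1, so n((NH4)2SO4) = 9.510 × 1/2 = 4.755 mol.
Mass of (NH4)2SO4 = 4.755 mol × 132.144 g/mol = 628.4 g.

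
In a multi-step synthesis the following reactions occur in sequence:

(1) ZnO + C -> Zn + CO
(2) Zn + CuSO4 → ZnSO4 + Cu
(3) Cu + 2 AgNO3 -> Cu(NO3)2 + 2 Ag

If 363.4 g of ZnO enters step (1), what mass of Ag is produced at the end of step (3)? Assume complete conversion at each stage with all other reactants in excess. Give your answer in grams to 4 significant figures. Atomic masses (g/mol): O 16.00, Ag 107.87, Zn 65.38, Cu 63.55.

963.4 g

M(ZnO) = 65.38 + 16.00 = 81.38 g/mol.
M(Ag) = 107.87 g/mol.
n(ZnO) = 363.4 / 81.38 = 4.4655 mol.
Reaction (1): ZnO→Zn ratio 1:1 ⇒ n(Zn) = 4.4655 mol.
Reaction (2): Zn→Cu ratio 1:1 ⇒ n(Cu) = 4.4655 mol.
Reaction (3): Cu→Ag ratio 1:2 ⇒ n(Ag) = 8.9309 mol.
Mass of Ag = 8.9309 × 107.87 = 963.38 g.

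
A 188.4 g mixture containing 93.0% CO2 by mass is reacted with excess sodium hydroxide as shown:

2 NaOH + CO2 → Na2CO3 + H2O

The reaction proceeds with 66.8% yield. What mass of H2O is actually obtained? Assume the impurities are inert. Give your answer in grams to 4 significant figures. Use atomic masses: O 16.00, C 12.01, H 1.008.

47.91 g

Pure CO2 available = 188.4 g × 0.930 = 175.21 g.
M(CO2) = 12.01 + 2(16.00) = 44.01 g/mol.
M(H2O) = 2(1.008) + 16.00 = 18.016 g/mol.
n(CO2) = 175.21 g / 44.01 g/mol = 3.9812 mol.
From the equation the CO2:H2O mole ratio is 1:1, so n(H2O) = 3.9812 × 1/1 = 3.9812 mol.
Mass of H2O = 3.9812 mol × 18.016 g/mol = 71.725 g.
Actual mass collected = 71.725 g × 0.668 = 47.912 g.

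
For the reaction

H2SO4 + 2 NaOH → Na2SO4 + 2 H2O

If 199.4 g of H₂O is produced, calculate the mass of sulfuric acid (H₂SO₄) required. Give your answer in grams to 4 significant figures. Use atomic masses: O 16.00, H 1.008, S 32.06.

M(H2O) = 2(1.008) + 16.00 = 18.016 g/mol.
M(H2SO4) = 2(1.008) + 32.06 + 4(16.00) = 98.076 g/mol.
n(H2O) = 199.40 g / 18.016 g/mol = 11.068 mol.
From the equation the H2O:H2SO4 mole ratio is 2:1, so n(H2SO4) = 11.068 × 1/2 = 5.5340 mol.
Mass of H2SO4 = 5.5340 mol × 98.076 g/mol = 542.75 g.

542.7 g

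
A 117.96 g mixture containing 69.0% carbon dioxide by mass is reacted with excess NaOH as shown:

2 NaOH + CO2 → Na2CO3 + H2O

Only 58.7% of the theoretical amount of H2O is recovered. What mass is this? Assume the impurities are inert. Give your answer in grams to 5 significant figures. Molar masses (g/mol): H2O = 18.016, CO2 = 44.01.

Pure CO2 available = 117.96 g × 0.690 = 81.3924 g.
n(CO2) = 81.3924 g / 44.01 g/mol = 1.84941 mol.
From the equation the CO2:H2O mole ratio is 1:1, so n(H2O) = 1.84941 × 1/1 = 1.84941 mol.
Mass of H2O = 1.84941 mol × 18.016 g/mol = 33.3189 g.
Actual mass collected = 33.3189 g × 0.587 = 19.5582 g.

19.558 g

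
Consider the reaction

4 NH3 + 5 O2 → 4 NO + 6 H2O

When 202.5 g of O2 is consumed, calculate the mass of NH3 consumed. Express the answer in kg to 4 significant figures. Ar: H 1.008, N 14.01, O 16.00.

0.08623 kg

M(O2) = 2(16.00) = 32.00 g/mol.
M(NH3) = 14.01 + 3(1.008) = 17.034 g/mol.
n(O2) = 202.50 g / 32.00 g/mol = 6.3281 mol.
From the equation the O2:NH3 mole ratio is 5:4, so n(NH3) = 6.3281 × 4/5 = 5.0625 mol.
Mass of NH3 = 5.0625 mol × 17.034 g/mol = 86.235 g.
Converting to kg: 86.235 g = 0.08623 kg.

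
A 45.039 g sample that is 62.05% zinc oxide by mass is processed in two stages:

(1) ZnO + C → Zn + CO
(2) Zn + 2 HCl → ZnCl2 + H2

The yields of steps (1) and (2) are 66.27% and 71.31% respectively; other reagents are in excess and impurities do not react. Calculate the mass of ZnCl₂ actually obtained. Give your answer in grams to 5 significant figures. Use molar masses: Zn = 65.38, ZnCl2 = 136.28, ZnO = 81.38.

22.116 g

Pure ZnO = 45.039 × 0.6205 = 27.9467 g.
n(ZnO) = 27.9467 / 81.38 = 0.343410 mol.
Step 1 (ZnO:Zn = 1:1): theoretical n(Zn) = 0.343410 mol; at 66.27% yield, n(Zn) = 0.227578 mol.
Step 2 (Zn:ZnCl2 = 1:1): theoretical n(ZnCl2) = 0.227578 mol, so theoretical mass = 0.227578 × 136.28 = 31.0143 g.
At 71.31% yield, actual mass of ZnCl2 = 31.0143 × 0.7131 = 22.1163 g.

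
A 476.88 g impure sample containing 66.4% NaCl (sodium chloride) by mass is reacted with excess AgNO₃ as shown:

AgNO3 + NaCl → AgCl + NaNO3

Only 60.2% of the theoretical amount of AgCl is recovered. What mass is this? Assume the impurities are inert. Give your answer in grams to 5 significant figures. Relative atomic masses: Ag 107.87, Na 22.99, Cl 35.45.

467.49 g

Pure NaCl available = 476.88 g × 0.664 = 316.648 g.
M(NaCl) = 22.99 + 35.45 = 58.44 g/mol.
M(AgCl) = 107.87 + 35.45 = 143.32 g/mol.
n(NaCl) = 316.648 g / 58.44 g/mol = 5.41835 mol.
From the equation the NaCl:AgCl mole ratio is 1:1, so n(AgCl) = 5.41835 × 1/1 = 5.41835 mol.
Mass of AgCl = 5.41835 mol × 143.32 g/mol = 776.558 g.
Actual mass collected = 776.558 g × 0.602 = 467.488 g.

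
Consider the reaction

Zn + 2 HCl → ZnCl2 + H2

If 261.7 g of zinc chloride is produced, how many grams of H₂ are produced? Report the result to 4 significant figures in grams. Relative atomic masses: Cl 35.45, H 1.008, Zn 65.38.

M(ZnCl2) = 65.38 + 2(35.45) = 136.28 g/mol.
M(H2) = 2(1.008) = 2.016 g/mol.
n(ZnCl2) = 261.70 g / 136.28 g/mol = 1.9203 mol.
From the equation the ZnCl2:H2 mole ratio is 1:1, so n(H2) = 1.9203 × 1/1 = 1.9203 mol.
Mass of H2 = 1.9203 mol × 2.016 g/mol = 3.8713 g.

3.871 g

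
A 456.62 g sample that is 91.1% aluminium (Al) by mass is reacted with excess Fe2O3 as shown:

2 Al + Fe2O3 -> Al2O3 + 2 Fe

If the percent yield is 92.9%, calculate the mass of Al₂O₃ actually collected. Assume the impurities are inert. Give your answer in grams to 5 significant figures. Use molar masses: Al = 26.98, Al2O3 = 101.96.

Pure Al available = 456.62 g × 0.911 = 415.981 g.
n(Al) = 415.981 g / 26.98 g/mol = 15.4181 mol.
From the equation the Al:Al2O3 mole ratio is 2:1, so n(Al2O3) = 15.4181 × 1/2 = 7.70906 mol.
Mass of Al2O3 = 7.70906 mol × 101.96 g/mol = 786.016 g.
Actual mass collected = 786.016 g × 0.929 = 730.209 g.

730.21 g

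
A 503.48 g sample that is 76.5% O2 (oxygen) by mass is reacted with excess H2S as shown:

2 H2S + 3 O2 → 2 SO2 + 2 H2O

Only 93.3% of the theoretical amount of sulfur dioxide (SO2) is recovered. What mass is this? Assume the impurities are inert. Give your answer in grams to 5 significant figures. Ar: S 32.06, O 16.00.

Pure O2 available = 503.48 g × 0.765 = 385.162 g.
M(O2) = 2(16.00) = 32.00 g/mol.
M(SO2) = 32.06 + 2(16.00) = 64.06 g/mol.
n(O2) = 385.162 g / 32.00 g/mol = 12.0363 mol.
From the equation the O2:SO2 mole ratio is 3:2, so n(SO2) = 12.0363 × 2/3 = 8.02421 mol.
Mass of SO2 = 8.02421 mol × 64.06 g/mol = 514.031 g.
Actual mass collected = 514.031 g × 0.933 = 479.591 g.

479.59 g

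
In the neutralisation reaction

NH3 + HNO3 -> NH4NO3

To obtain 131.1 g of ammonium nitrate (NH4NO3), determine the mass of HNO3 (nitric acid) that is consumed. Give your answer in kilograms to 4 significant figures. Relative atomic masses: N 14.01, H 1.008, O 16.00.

M(NH4NO3) = 2(14.01) + 4(1.008) + 3(16.00) = 80.052 g/mol.
M(HNO3) = 1.008 + 14.01 + 3(16.00) = 63.018 g/mol.
n(NH4NO3) = 131.10 g / 80.052 g/mol = 1.6377 mol.
From the equation the NH4NO3:HNO3 mole ratio is 1:1, so n(HNO3) = 1.6377 × 1/1 = 1.6377 mol.
Mass of HNO3 = 1.6377 mol × 63.018 g/mol = 103.20 g.
Converting to kg: 103.20 g = 0.1032 kg.

0.1032 kg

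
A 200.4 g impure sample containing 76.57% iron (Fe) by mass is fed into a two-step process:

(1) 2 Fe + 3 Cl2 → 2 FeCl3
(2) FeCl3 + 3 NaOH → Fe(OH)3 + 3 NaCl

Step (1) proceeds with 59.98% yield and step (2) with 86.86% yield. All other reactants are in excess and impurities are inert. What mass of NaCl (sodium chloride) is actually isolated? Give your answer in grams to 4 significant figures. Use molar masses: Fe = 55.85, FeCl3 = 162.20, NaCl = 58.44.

251.0 g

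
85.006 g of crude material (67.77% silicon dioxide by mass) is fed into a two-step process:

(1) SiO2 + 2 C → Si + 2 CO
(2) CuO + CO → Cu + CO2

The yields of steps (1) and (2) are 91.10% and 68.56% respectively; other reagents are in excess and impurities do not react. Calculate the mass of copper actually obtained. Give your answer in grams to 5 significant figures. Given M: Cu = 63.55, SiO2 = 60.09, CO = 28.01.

Pure SiO2 = 85.006 × 0.6777 = 57.6086 g.
n(SiO2) = 57.6086 / 60.09 = 0.958705 mol.
Step 1 (SiO2:CO = 1:2): theoretical n(CO) = 1.91741 mol; at 91.10% yield, n(CO) = 1.74676 mol.
Step 2 (CO:Cu = 1:1): theoretical n(Cu) = 1.74676 mol, so theoretical mass = 1.74676 × 63.55 = 111.007 g.
At 68.56% yield, actual mass of Cu = 111.007 × 0.6856 = 76.1061 g.

76.106 g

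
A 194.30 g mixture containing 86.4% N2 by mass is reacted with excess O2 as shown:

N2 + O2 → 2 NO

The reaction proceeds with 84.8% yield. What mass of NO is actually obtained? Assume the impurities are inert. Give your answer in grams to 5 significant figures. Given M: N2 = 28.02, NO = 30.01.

Pure N2 available = 194.30 g × 0.864 = 167.875 g.
n(N2) = 167.875 g / 28.02 g/mol = 5.99126 mol.
From the equation the N2:NO mole ratio is 1:2, so n(NO) = 5.99126 × 2/1 = 11.9825 mol.
Mass of NO = 11.9825 mol × 30.01 g/mol = 359.596 g.
Actual mass collected = 359.596 g × 0.848 = 304.937 g.

304.94 g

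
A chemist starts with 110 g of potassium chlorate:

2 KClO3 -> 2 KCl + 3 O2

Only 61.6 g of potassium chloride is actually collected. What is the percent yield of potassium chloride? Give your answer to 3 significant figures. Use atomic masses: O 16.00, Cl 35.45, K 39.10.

M(KClO3) = 39.10 + 35.45 + 3(16.00) = 122.55 g/mol.
M(KCl) = 39.10 + 35.45 = 74.55 g/mol.
n(KClO3) = 110.0 g / 122.55 g/mol = 0.8976 mol.
From the equation the KClO3:KCl mole ratio is 2:2, so n(KCl) = 0.8976 × 2/2 = 0.8976 mol.
Mass of KCl = 0.8976 mol × 74.55 g/mol = 66.92 g.
This is the theoretical yield. Percent yield = 61.6 g / 66.92 g × 100% = 92.06%.

92.1 %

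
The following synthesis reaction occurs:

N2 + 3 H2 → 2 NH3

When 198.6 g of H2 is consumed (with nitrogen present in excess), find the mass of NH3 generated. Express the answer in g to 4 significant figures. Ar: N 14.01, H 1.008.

M(H2) = 2(1.008) = 2.016 g/mol.
M(NH3) = 14.01 + 3(1.008) = 17.034 g/mol.
n(H2) = 198.60 g / 2.016 g/mol = 98.512 mol.
From the equation the H2:NH3 mole ratio is 3:2, so n(NH3) = 98.512 × 2/3 = 65.675 mol.
Mass of NH3 = 65.675 mol × 17.034 g/mol = 1118.7 g.

1119 g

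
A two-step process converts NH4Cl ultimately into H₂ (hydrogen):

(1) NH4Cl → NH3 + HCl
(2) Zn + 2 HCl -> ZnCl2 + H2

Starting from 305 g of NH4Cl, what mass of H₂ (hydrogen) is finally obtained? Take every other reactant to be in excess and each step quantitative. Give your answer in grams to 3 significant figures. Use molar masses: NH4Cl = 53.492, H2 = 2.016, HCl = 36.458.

n(NH4Cl) = 305.0 / 53.492 = 5.702 mol.
Step 1 gives a 1:1 ratio of NH4Cl to HCl, so n(HCl) = 5.702 mol.
In step 2 the HCl:H2 ratio is 2:1, so n(H2) = 2.851 mol.
Mass of H2 = 2.851 × 2.016 = 5.747 g.

5.75 g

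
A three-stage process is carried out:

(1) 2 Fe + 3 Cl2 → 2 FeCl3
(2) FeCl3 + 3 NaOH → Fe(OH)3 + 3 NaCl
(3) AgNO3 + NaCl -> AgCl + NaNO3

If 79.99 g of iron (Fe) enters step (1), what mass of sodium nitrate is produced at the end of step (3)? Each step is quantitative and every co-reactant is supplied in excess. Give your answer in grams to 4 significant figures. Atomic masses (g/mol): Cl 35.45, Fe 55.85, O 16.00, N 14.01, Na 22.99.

M(Fe) = 55.85 g/mol.
M(NaNO3) = 22.99 + 14.01 + 3(16.00) = 85.00 g/mol.
n(Fe) = 79.99 / 55.85 = 1.4322 mol.
Reaction (1): Fe→FeCl3 ratio 2:2 ⇒ n(FeCl3) = 1.4322 mol.
Reaction (2): FeCl3→NaCl ratio 1:3 ⇒ n(NaCl) = 4.2967 mol.
Reaction (3): NaCl→NaNO3 ratio 1:1 ⇒ n(NaNO3) = 4.2967 mol.
Mass of NaNO3 = 4.2967 × 85.00 = 365.22 g.

365.2 g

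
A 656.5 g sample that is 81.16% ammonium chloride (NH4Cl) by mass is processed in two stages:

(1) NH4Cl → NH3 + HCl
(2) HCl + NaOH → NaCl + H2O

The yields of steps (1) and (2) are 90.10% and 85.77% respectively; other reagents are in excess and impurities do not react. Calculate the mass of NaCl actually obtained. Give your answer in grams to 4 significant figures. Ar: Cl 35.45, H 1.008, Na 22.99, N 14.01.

Pure NH4Cl = 656.5 × 0.8116 = 532.82 g.
M(NH4Cl) = 14.01 + 4(1.008) + 35.45 = 53.492 g/mol.
M(NaCl) = 22.99 + 35.45 = 58.44 g/mol.
n(NH4Cl) = 532.82 / 53.492 = 9.9607 mol.
Step 1 (NH4Cl:HCl = 1:1): theoretical n(HCl) = 9.9607 mol; at 90.10% yield, n(HCl) = 8.9746 mol.
Step 2 (HCl:NaCl = 1:1): theoretical n(NaCl) = 8.9746 mol, so theoretical mass = 8.9746 × 58.44 = 524.47 g.
At 85.77% yield, actual mass of NaCl = 524.47 × 0.8577 = 449.84 g.

449.8 g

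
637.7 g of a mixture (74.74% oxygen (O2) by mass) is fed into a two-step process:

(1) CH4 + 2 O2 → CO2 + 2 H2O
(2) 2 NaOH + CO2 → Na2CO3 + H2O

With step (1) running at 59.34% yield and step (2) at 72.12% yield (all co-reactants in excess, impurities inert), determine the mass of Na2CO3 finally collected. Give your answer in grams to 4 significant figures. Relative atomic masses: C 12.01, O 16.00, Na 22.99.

337.8 g

Pure O2 = 637.7 × 0.7474 = 476.62 g.
M(O2) = 2(16.00) = 32.00 g/mol.
M(Na2CO3) = 2(22.99) + 12.01 + 3(16.00) = 105.99 g/mol.
n(O2) = 476.62 / 32.00 = 14.894 mol.
Step 1 (O2:CO2 = 2:1): theoretical n(CO2) = 7.4471 mol; at 59.34% yield, n(CO2) = 4.4191 mol.
Step 2 (CO2:Na2CO3 = 1:1): theoretical n(Na2CO3) = 4.4191 mol, so theoretical mass = 4.4191 × 105.99 = 468.38 g.
At 72.12% yield, actual mass of Na2CO3 = 468.38 × 0.7212 = 337.80 g.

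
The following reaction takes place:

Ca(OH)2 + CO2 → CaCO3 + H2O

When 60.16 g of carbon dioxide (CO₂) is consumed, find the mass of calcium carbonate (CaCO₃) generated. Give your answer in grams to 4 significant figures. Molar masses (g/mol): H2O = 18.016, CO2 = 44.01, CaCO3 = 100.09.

n(CO2) = 60.160 g / 44.01 g/mol = 1.3670 mol.
From the equation the CO2:CaCO3 mole ratio is 1:1, so n(CaCO3) = 1.3670 × 1/1 = 1.3670 mol.
Mass of CaCO3 = 1.3670 mol × 100.09 g/mol = 136.82 g.

136.8 g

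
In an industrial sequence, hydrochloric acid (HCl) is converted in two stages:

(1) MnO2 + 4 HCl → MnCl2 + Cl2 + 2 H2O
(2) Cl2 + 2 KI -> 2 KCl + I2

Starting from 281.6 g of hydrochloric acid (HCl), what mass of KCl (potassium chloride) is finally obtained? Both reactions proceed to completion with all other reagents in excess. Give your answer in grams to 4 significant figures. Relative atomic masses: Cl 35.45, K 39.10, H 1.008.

M(HCl) = 1.008 + 35.45 = 36.458 g/mol.
M(KCl) = 39.10 + 35.45 = 74.55 g/mol.
n(HCl) = 281.60 / 36.458 = 7.7240 mol.
Step 1 gives a 4:1 ratio of HCl to Cl2, so n(Cl2) = 1.9310 mol.
In step 2 the Cl2:KCl ratio is 1:2, so n(KCl) = 3.8620 mol.
Mass of KCl = 3.8620 × 74.55 = 287.91 g.

287.9 g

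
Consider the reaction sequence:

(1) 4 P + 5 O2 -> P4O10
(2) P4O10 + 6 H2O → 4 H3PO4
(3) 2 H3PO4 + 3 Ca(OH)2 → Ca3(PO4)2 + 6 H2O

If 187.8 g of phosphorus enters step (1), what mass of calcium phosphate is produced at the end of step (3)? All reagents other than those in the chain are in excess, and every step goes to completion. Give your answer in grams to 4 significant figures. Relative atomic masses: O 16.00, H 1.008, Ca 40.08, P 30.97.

940.5 g

M(P) = 30.97 g/mol.
M(Ca3(PO4)2) = 3(40.08) + 2(30.97) + 8(16.00) = 310.18 g/mol.
n(P) = 187.8 / 30.97 = 6.0639 mol.
Reaction (1): P→P4O10 ratio 4:1 ⇒ n(P4O10) = 1.5160 mol.
Reaction (2): P4O10→H3PO4 ratio 1:4 ⇒ n(H3PO4) = 6.0639 mol.
Reaction (3): H3PO4→Ca3(PO4)2 ratio 2:1 ⇒ n(Ca3(PO4)2) = 3.0320 mol.
Mass of Ca3(PO4)2 = 3.0320 × 310.18 = 940.46 g.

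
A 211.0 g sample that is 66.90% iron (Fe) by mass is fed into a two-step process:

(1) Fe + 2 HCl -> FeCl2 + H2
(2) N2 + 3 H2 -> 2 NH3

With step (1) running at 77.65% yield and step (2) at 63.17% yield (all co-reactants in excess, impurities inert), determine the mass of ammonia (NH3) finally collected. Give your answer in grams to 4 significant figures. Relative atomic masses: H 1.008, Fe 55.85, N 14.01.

Pure Fe = 211.0 × 0.6690 = 141.16 g.
M(Fe) = 55.85 g/mol.
M(NH3) = 14.01 + 3(1.008) = 17.034 g/mol.
n(Fe) = 141.16 / 55.85 = 2.5275 mol.
Step 1 (Fe:H2 = 1:1): theoretical n(H2) = 2.5275 mol; at 77.65% yield, n(H2) = 1.9626 mol.
Step 2 (H2:NH3 = 3:2): theoretical n(NH3) = 1.3084 mol, so theoretical mass = 1.3084 × 17.034 = 22.287 g.
At 63.17% yield, actual mass of NH3 = 22.287 × 0.6317 = 14.079 g.

14.08 g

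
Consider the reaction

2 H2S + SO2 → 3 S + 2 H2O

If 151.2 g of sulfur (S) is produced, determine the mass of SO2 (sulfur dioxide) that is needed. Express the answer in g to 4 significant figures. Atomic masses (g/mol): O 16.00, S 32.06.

M(S) = 32.06 g/mol.
M(SO2) = 32.06 + 2(16.00) = 64.06 g/mol.
n(S) = 151.20 g / 32.06 g/mol = 4.7162 mol.
From the equation the S:SO2 mole ratio is 3:1, so n(SO2) = 4.7162 × 1/3 = 1.5721 mol.
Mass of SO2 = 1.5721 mol × 64.06 g/mol = 100.71 g.

100.7 g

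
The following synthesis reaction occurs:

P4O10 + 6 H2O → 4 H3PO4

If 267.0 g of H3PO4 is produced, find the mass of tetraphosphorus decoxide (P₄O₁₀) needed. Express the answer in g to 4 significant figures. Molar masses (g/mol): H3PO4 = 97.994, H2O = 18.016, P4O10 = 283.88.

n(H3PO4) = 267.00 g / 97.994 g/mol = 2.7247 mol.
From the equation the H3PO4:P4O10 mole ratio is 4:1, so n(P4O10) = 2.7247 × 1/4 = 0.68116 mol.
Mass of P4O10 = 0.68116 mol × 283.88 g/mol = 193.37 g.

193.4 g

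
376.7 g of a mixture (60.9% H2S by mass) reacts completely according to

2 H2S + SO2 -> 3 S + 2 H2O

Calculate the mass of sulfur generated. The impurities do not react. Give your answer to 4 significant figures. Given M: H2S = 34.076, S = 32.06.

Mass of pure H2S = 376.7 g × 0.609 = 229.41 g.
n(H2S) = 229.41 g / 34.076 g/mol = 6.7323 mol.
From the equation the H2S:S mole ratio is 2:3, so n(S) = 6.7323 × 3/2 = 10.098 mol.
Mass of S = 10.098 mol × 32.06 g/mol = 323.76 g.

323.8 g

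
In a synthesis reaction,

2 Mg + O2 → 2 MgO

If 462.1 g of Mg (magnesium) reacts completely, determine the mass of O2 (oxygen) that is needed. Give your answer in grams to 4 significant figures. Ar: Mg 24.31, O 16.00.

M(Mg) = 24.31 g/mol.
M(O2) = 2(16.00) = 32.00 g/mol.
n(Mg) = 462.10 g / 24.31 g/mol = 19.009 mol.
From the equation the Mg:O2 mole ratio is 2:1, so n(O2) = 19.009 × 1/2 = 9.5043 mol.
Mass of O2 = 9.5043 mol × 32.00 g/mol = 304.14 g.

304.1 g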